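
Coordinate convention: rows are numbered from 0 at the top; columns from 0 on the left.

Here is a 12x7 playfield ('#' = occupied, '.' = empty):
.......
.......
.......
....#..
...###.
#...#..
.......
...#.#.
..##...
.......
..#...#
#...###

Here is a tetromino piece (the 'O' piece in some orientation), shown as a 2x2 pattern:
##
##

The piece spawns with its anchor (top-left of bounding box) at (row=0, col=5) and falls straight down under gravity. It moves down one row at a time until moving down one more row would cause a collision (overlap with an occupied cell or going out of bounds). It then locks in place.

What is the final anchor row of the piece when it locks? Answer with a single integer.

Answer: 2

Derivation:
Spawn at (row=0, col=5). Try each row:
  row 0: fits
  row 1: fits
  row 2: fits
  row 3: blocked -> lock at row 2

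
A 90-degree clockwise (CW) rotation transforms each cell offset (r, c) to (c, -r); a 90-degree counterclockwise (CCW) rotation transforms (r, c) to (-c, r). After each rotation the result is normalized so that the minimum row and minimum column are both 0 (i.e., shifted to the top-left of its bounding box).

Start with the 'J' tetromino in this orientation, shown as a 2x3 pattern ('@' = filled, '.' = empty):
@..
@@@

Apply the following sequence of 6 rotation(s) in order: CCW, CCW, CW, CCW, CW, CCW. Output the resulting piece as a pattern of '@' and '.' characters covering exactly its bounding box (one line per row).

Start:
@..
@@@
After rotation 1 (CCW):
.@
.@
@@
After rotation 2 (CCW):
@@@
..@
After rotation 3 (CW):
.@
.@
@@
After rotation 4 (CCW):
@@@
..@
After rotation 5 (CW):
.@
.@
@@
After rotation 6 (CCW):
@@@
..@

Answer: @@@
..@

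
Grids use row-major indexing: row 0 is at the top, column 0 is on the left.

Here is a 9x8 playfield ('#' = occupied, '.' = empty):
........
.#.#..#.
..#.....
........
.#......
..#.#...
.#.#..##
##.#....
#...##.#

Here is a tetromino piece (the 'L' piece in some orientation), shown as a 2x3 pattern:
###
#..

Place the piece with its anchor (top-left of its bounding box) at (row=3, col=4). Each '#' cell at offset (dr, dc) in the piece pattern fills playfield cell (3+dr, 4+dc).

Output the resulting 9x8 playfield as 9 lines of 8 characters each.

Answer: ........
.#.#..#.
..#.....
....###.
.#..#...
..#.#...
.#.#..##
##.#....
#...##.#

Derivation:
Fill (3+0,4+0) = (3,4)
Fill (3+0,4+1) = (3,5)
Fill (3+0,4+2) = (3,6)
Fill (3+1,4+0) = (4,4)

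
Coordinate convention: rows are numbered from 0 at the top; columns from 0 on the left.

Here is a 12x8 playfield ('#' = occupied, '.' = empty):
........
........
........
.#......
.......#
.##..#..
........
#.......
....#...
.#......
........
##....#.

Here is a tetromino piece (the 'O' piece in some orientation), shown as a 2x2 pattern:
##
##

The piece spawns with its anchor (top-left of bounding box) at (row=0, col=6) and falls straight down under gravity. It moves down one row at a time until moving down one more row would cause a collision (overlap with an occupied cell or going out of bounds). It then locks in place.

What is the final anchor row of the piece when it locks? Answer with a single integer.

Answer: 2

Derivation:
Spawn at (row=0, col=6). Try each row:
  row 0: fits
  row 1: fits
  row 2: fits
  row 3: blocked -> lock at row 2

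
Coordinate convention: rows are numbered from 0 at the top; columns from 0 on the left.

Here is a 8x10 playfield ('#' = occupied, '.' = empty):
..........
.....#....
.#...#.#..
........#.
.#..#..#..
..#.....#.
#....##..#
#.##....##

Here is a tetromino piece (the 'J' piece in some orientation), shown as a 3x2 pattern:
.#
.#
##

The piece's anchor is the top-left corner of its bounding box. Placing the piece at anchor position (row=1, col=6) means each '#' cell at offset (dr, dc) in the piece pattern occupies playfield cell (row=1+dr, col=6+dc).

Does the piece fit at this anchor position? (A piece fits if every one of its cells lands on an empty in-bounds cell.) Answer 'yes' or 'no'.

Answer: no

Derivation:
Check each piece cell at anchor (1, 6):
  offset (0,1) -> (1,7): empty -> OK
  offset (1,1) -> (2,7): occupied ('#') -> FAIL
  offset (2,0) -> (3,6): empty -> OK
  offset (2,1) -> (3,7): empty -> OK
All cells valid: no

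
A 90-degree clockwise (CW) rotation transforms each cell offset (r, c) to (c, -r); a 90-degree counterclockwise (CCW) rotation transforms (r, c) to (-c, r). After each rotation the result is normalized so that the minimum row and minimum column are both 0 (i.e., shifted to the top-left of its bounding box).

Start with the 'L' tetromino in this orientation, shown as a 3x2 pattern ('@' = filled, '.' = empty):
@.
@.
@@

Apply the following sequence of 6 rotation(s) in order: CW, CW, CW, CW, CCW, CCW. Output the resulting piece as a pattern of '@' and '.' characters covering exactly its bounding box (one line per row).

Answer: @@
.@
.@

Derivation:
Start:
@.
@.
@@
After rotation 1 (CW):
@@@
@..
After rotation 2 (CW):
@@
.@
.@
After rotation 3 (CW):
..@
@@@
After rotation 4 (CW):
@.
@.
@@
After rotation 5 (CCW):
..@
@@@
After rotation 6 (CCW):
@@
.@
.@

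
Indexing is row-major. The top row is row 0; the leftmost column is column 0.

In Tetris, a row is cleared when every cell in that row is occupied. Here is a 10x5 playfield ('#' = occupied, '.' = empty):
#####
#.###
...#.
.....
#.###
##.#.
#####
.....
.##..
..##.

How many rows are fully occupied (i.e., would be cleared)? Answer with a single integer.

Answer: 2

Derivation:
Check each row:
  row 0: 0 empty cells -> FULL (clear)
  row 1: 1 empty cell -> not full
  row 2: 4 empty cells -> not full
  row 3: 5 empty cells -> not full
  row 4: 1 empty cell -> not full
  row 5: 2 empty cells -> not full
  row 6: 0 empty cells -> FULL (clear)
  row 7: 5 empty cells -> not full
  row 8: 3 empty cells -> not full
  row 9: 3 empty cells -> not full
Total rows cleared: 2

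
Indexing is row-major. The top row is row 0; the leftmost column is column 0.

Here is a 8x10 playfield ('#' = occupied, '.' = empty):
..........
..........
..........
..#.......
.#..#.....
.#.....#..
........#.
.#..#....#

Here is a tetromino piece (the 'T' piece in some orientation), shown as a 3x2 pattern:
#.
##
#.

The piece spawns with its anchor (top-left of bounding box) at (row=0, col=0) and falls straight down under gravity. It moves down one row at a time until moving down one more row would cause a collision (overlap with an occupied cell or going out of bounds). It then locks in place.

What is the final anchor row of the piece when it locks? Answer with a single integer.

Spawn at (row=0, col=0). Try each row:
  row 0: fits
  row 1: fits
  row 2: fits
  row 3: blocked -> lock at row 2

Answer: 2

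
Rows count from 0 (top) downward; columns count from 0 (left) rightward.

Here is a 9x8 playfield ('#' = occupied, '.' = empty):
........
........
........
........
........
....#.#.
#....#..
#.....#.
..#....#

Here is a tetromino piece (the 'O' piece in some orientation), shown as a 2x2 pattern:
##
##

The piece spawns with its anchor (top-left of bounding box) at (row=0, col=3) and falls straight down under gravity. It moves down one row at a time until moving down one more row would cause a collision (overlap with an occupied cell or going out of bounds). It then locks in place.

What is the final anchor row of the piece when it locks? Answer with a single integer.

Spawn at (row=0, col=3). Try each row:
  row 0: fits
  row 1: fits
  row 2: fits
  row 3: fits
  row 4: blocked -> lock at row 3

Answer: 3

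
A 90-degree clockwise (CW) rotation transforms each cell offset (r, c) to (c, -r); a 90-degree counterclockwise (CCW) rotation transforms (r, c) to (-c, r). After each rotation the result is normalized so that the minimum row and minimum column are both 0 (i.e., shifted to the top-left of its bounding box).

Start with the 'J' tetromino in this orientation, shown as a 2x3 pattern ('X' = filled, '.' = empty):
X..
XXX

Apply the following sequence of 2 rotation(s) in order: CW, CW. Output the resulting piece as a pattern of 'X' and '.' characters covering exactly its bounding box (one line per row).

Answer: XXX
..X

Derivation:
Start:
X..
XXX
After rotation 1 (CW):
XX
X.
X.
After rotation 2 (CW):
XXX
..X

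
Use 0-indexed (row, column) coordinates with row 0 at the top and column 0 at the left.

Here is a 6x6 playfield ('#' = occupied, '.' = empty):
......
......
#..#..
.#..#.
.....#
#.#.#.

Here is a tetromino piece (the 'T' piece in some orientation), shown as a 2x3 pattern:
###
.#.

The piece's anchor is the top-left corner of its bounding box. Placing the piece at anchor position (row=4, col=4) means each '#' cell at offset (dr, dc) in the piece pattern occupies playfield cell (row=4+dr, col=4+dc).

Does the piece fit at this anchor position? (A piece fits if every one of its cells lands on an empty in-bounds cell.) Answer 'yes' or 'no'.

Check each piece cell at anchor (4, 4):
  offset (0,0) -> (4,4): empty -> OK
  offset (0,1) -> (4,5): occupied ('#') -> FAIL
  offset (0,2) -> (4,6): out of bounds -> FAIL
  offset (1,1) -> (5,5): empty -> OK
All cells valid: no

Answer: no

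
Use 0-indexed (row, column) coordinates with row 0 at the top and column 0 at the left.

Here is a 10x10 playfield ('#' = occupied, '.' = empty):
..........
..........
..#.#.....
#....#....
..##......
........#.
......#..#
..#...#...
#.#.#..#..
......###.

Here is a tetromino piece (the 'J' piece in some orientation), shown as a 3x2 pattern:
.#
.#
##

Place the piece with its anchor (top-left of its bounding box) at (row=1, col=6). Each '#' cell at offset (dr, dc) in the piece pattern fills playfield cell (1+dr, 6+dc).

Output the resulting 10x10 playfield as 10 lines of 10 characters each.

Answer: ..........
.......#..
..#.#..#..
#....###..
..##......
........#.
......#..#
..#...#...
#.#.#..#..
......###.

Derivation:
Fill (1+0,6+1) = (1,7)
Fill (1+1,6+1) = (2,7)
Fill (1+2,6+0) = (3,6)
Fill (1+2,6+1) = (3,7)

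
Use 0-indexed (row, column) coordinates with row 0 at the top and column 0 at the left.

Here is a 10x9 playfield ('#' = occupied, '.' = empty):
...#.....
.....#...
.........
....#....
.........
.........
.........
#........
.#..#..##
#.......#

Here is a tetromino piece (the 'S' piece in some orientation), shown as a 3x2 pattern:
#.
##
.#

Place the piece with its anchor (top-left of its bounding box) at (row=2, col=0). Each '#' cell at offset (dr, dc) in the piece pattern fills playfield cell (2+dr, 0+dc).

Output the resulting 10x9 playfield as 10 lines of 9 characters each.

Answer: ...#.....
.....#...
#........
##..#....
.#.......
.........
.........
#........
.#..#..##
#.......#

Derivation:
Fill (2+0,0+0) = (2,0)
Fill (2+1,0+0) = (3,0)
Fill (2+1,0+1) = (3,1)
Fill (2+2,0+1) = (4,1)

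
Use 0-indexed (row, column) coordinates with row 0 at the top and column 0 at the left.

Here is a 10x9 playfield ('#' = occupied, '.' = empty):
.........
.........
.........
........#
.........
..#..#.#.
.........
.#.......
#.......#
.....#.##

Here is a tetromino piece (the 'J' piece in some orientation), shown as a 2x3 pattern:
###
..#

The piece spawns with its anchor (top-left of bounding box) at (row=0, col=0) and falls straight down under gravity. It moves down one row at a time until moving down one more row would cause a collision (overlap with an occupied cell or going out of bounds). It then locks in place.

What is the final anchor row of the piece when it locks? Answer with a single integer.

Answer: 3

Derivation:
Spawn at (row=0, col=0). Try each row:
  row 0: fits
  row 1: fits
  row 2: fits
  row 3: fits
  row 4: blocked -> lock at row 3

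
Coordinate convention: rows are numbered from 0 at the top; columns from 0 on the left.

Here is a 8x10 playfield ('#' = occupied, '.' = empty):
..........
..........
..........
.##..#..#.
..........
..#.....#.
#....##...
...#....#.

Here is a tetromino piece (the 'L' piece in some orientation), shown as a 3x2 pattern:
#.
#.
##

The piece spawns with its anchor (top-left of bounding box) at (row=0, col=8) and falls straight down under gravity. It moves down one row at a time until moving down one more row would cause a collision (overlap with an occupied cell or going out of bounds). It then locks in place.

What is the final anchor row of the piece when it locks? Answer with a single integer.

Answer: 0

Derivation:
Spawn at (row=0, col=8). Try each row:
  row 0: fits
  row 1: blocked -> lock at row 0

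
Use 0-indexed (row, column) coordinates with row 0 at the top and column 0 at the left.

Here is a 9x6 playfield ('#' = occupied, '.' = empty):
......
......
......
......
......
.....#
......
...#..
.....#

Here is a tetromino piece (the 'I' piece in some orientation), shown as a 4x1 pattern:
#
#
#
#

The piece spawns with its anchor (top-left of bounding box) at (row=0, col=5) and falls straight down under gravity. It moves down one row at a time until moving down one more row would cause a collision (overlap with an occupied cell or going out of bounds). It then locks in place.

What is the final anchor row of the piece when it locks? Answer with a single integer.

Answer: 1

Derivation:
Spawn at (row=0, col=5). Try each row:
  row 0: fits
  row 1: fits
  row 2: blocked -> lock at row 1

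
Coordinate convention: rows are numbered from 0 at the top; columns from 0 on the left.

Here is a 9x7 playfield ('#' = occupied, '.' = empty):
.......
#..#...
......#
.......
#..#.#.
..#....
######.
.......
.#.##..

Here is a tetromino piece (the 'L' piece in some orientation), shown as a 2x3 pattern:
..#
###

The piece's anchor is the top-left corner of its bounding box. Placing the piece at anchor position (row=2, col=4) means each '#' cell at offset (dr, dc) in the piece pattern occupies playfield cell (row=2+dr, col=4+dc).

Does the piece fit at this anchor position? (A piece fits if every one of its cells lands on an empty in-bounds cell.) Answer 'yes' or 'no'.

Answer: no

Derivation:
Check each piece cell at anchor (2, 4):
  offset (0,2) -> (2,6): occupied ('#') -> FAIL
  offset (1,0) -> (3,4): empty -> OK
  offset (1,1) -> (3,5): empty -> OK
  offset (1,2) -> (3,6): empty -> OK
All cells valid: no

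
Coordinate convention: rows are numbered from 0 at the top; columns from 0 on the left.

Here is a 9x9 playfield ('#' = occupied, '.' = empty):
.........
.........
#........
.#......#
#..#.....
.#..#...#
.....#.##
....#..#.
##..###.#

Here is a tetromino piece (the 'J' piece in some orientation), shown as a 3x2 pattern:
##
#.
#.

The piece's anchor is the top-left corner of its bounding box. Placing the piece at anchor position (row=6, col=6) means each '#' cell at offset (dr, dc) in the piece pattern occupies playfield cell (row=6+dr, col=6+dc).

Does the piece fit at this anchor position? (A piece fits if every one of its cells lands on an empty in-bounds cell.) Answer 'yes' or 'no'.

Check each piece cell at anchor (6, 6):
  offset (0,0) -> (6,6): empty -> OK
  offset (0,1) -> (6,7): occupied ('#') -> FAIL
  offset (1,0) -> (7,6): empty -> OK
  offset (2,0) -> (8,6): occupied ('#') -> FAIL
All cells valid: no

Answer: no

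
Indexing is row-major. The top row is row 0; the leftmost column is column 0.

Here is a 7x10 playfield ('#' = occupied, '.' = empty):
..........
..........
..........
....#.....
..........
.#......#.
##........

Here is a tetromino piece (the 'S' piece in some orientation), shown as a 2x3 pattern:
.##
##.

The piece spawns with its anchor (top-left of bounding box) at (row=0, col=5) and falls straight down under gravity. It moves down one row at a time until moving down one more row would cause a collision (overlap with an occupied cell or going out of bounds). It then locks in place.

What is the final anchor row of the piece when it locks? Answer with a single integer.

Spawn at (row=0, col=5). Try each row:
  row 0: fits
  row 1: fits
  row 2: fits
  row 3: fits
  row 4: fits
  row 5: fits
  row 6: blocked -> lock at row 5

Answer: 5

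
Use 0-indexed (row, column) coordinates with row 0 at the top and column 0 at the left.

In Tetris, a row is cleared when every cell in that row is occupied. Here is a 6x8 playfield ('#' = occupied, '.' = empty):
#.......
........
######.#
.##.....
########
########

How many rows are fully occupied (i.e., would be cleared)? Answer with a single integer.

Answer: 2

Derivation:
Check each row:
  row 0: 7 empty cells -> not full
  row 1: 8 empty cells -> not full
  row 2: 1 empty cell -> not full
  row 3: 6 empty cells -> not full
  row 4: 0 empty cells -> FULL (clear)
  row 5: 0 empty cells -> FULL (clear)
Total rows cleared: 2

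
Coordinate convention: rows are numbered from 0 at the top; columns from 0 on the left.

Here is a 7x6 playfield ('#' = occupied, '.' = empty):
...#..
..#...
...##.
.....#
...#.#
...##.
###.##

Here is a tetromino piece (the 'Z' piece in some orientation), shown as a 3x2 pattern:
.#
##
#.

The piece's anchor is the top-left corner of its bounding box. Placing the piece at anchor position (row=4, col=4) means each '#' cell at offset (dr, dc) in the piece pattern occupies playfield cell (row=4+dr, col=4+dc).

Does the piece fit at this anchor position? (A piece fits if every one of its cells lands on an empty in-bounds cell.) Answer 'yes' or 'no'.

Answer: no

Derivation:
Check each piece cell at anchor (4, 4):
  offset (0,1) -> (4,5): occupied ('#') -> FAIL
  offset (1,0) -> (5,4): occupied ('#') -> FAIL
  offset (1,1) -> (5,5): empty -> OK
  offset (2,0) -> (6,4): occupied ('#') -> FAIL
All cells valid: no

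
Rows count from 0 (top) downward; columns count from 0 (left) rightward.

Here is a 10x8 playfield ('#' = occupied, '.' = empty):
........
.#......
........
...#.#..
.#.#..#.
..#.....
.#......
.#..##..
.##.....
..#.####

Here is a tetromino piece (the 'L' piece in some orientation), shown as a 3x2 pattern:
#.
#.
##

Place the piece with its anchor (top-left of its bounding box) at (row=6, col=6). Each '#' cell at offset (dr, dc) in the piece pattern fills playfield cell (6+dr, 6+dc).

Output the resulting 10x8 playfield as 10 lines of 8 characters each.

Fill (6+0,6+0) = (6,6)
Fill (6+1,6+0) = (7,6)
Fill (6+2,6+0) = (8,6)
Fill (6+2,6+1) = (8,7)

Answer: ........
.#......
........
...#.#..
.#.#..#.
..#.....
.#....#.
.#..###.
.##...##
..#.####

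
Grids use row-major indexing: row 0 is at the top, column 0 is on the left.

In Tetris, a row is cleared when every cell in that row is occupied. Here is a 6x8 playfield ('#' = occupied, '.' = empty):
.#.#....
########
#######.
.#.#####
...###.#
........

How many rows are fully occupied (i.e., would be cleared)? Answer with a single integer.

Answer: 1

Derivation:
Check each row:
  row 0: 6 empty cells -> not full
  row 1: 0 empty cells -> FULL (clear)
  row 2: 1 empty cell -> not full
  row 3: 2 empty cells -> not full
  row 4: 4 empty cells -> not full
  row 5: 8 empty cells -> not full
Total rows cleared: 1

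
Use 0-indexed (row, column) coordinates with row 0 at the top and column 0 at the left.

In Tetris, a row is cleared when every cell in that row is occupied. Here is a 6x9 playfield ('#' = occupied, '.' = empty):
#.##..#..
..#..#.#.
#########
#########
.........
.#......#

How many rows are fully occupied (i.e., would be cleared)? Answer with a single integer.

Check each row:
  row 0: 5 empty cells -> not full
  row 1: 6 empty cells -> not full
  row 2: 0 empty cells -> FULL (clear)
  row 3: 0 empty cells -> FULL (clear)
  row 4: 9 empty cells -> not full
  row 5: 7 empty cells -> not full
Total rows cleared: 2

Answer: 2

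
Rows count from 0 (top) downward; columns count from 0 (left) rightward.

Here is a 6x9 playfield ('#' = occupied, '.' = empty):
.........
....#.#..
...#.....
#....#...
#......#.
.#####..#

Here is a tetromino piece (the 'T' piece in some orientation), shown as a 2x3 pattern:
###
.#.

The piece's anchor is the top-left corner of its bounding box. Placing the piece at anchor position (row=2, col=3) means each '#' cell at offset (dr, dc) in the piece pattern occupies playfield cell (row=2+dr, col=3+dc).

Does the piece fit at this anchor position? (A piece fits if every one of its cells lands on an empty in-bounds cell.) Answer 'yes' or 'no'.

Answer: no

Derivation:
Check each piece cell at anchor (2, 3):
  offset (0,0) -> (2,3): occupied ('#') -> FAIL
  offset (0,1) -> (2,4): empty -> OK
  offset (0,2) -> (2,5): empty -> OK
  offset (1,1) -> (3,4): empty -> OK
All cells valid: no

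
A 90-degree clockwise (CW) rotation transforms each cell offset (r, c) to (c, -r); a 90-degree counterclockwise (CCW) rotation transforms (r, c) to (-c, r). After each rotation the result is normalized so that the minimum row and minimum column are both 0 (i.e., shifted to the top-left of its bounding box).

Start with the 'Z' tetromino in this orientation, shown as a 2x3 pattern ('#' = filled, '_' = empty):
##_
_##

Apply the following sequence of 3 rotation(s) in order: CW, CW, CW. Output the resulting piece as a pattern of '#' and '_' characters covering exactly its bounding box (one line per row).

Answer: _#
##
#_

Derivation:
Start:
##_
_##
After rotation 1 (CW):
_#
##
#_
After rotation 2 (CW):
##_
_##
After rotation 3 (CW):
_#
##
#_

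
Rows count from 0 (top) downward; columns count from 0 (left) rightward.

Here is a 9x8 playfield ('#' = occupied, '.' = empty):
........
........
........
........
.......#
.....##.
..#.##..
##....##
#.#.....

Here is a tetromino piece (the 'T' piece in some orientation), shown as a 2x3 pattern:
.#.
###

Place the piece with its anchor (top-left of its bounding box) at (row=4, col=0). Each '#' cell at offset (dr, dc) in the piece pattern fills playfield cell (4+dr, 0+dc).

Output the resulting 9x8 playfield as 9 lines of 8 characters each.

Answer: ........
........
........
........
.#.....#
###..##.
..#.##..
##....##
#.#.....

Derivation:
Fill (4+0,0+1) = (4,1)
Fill (4+1,0+0) = (5,0)
Fill (4+1,0+1) = (5,1)
Fill (4+1,0+2) = (5,2)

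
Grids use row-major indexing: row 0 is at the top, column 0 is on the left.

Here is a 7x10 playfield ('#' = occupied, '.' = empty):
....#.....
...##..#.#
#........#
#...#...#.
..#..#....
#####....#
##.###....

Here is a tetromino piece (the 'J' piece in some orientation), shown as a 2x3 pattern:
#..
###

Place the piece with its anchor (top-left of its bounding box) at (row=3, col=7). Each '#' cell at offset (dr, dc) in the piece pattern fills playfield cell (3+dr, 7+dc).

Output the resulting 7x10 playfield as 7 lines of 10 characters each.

Answer: ....#.....
...##..#.#
#........#
#...#..##.
..#..#.###
#####....#
##.###....

Derivation:
Fill (3+0,7+0) = (3,7)
Fill (3+1,7+0) = (4,7)
Fill (3+1,7+1) = (4,8)
Fill (3+1,7+2) = (4,9)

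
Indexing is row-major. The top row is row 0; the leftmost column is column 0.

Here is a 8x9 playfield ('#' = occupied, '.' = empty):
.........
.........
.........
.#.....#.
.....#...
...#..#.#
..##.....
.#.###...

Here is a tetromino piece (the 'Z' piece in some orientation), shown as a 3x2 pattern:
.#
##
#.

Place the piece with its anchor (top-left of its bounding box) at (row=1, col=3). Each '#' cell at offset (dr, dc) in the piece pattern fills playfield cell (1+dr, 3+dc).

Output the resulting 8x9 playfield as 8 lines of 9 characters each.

Fill (1+0,3+1) = (1,4)
Fill (1+1,3+0) = (2,3)
Fill (1+1,3+1) = (2,4)
Fill (1+2,3+0) = (3,3)

Answer: .........
....#....
...##....
.#.#...#.
.....#...
...#..#.#
..##.....
.#.###...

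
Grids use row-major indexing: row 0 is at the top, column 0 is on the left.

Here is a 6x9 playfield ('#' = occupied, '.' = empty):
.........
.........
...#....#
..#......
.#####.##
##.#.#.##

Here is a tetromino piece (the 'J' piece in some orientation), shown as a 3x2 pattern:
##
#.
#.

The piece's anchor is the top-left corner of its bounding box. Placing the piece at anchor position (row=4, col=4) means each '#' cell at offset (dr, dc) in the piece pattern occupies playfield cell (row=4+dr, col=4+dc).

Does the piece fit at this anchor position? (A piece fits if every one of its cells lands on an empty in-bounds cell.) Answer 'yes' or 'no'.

Answer: no

Derivation:
Check each piece cell at anchor (4, 4):
  offset (0,0) -> (4,4): occupied ('#') -> FAIL
  offset (0,1) -> (4,5): occupied ('#') -> FAIL
  offset (1,0) -> (5,4): empty -> OK
  offset (2,0) -> (6,4): out of bounds -> FAIL
All cells valid: no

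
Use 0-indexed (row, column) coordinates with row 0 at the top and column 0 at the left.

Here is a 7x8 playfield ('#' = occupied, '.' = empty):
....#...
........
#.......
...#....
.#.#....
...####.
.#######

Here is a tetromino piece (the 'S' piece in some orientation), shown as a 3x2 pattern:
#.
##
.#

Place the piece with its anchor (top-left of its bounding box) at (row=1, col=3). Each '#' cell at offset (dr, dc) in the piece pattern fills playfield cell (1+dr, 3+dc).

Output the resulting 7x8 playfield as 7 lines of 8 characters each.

Fill (1+0,3+0) = (1,3)
Fill (1+1,3+0) = (2,3)
Fill (1+1,3+1) = (2,4)
Fill (1+2,3+1) = (3,4)

Answer: ....#...
...#....
#..##...
...##...
.#.#....
...####.
.#######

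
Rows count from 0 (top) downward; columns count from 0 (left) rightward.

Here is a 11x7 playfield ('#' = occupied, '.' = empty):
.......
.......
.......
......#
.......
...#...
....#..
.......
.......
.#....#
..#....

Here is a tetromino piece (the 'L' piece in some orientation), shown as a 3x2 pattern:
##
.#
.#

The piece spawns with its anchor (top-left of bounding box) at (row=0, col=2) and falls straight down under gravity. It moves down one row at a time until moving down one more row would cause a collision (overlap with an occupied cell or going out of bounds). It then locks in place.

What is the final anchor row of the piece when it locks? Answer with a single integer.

Answer: 2

Derivation:
Spawn at (row=0, col=2). Try each row:
  row 0: fits
  row 1: fits
  row 2: fits
  row 3: blocked -> lock at row 2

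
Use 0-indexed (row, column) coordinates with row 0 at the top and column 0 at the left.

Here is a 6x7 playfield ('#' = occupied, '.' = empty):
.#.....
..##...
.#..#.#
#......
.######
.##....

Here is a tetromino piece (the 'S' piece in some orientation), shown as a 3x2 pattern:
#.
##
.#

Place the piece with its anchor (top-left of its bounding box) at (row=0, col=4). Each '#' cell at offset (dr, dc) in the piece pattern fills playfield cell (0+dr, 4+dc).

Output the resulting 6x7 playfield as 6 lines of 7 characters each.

Fill (0+0,4+0) = (0,4)
Fill (0+1,4+0) = (1,4)
Fill (0+1,4+1) = (1,5)
Fill (0+2,4+1) = (2,5)

Answer: .#..#..
..####.
.#..###
#......
.######
.##....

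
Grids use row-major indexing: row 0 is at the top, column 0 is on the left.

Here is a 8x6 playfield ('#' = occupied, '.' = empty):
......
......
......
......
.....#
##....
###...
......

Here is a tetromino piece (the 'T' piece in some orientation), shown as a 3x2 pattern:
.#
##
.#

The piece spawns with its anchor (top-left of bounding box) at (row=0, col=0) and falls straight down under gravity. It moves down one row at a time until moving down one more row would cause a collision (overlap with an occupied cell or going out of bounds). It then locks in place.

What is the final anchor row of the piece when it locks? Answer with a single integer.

Spawn at (row=0, col=0). Try each row:
  row 0: fits
  row 1: fits
  row 2: fits
  row 3: blocked -> lock at row 2

Answer: 2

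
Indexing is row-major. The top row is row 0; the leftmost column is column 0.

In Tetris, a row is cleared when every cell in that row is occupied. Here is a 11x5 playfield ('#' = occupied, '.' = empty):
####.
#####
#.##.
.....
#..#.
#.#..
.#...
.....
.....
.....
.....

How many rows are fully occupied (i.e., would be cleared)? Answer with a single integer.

Answer: 1

Derivation:
Check each row:
  row 0: 1 empty cell -> not full
  row 1: 0 empty cells -> FULL (clear)
  row 2: 2 empty cells -> not full
  row 3: 5 empty cells -> not full
  row 4: 3 empty cells -> not full
  row 5: 3 empty cells -> not full
  row 6: 4 empty cells -> not full
  row 7: 5 empty cells -> not full
  row 8: 5 empty cells -> not full
  row 9: 5 empty cells -> not full
  row 10: 5 empty cells -> not full
Total rows cleared: 1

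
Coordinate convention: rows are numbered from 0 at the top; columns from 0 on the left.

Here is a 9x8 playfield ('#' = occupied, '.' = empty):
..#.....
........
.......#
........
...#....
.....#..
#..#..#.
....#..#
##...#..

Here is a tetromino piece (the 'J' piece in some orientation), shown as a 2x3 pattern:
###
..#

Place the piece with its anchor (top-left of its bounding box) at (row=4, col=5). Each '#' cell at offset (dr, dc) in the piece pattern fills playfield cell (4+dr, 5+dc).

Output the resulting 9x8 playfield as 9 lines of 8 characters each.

Answer: ..#.....
........
.......#
........
...#.###
.....#.#
#..#..#.
....#..#
##...#..

Derivation:
Fill (4+0,5+0) = (4,5)
Fill (4+0,5+1) = (4,6)
Fill (4+0,5+2) = (4,7)
Fill (4+1,5+2) = (5,7)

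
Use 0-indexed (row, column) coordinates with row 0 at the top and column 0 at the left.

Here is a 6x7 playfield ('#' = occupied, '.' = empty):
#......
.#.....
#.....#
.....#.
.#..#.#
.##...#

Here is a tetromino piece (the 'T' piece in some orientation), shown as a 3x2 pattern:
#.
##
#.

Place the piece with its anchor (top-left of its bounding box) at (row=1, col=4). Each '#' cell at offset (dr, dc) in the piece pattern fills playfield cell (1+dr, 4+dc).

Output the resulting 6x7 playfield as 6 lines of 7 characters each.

Fill (1+0,4+0) = (1,4)
Fill (1+1,4+0) = (2,4)
Fill (1+1,4+1) = (2,5)
Fill (1+2,4+0) = (3,4)

Answer: #......
.#..#..
#...###
....##.
.#..#.#
.##...#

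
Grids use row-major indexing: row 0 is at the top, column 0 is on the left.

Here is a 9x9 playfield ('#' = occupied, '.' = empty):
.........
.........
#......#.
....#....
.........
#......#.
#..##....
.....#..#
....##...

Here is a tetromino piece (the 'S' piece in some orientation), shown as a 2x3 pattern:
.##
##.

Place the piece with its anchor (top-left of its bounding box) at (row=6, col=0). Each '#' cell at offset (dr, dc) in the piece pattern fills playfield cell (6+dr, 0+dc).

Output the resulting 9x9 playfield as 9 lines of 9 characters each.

Answer: .........
.........
#......#.
....#....
.........
#......#.
#####....
##...#..#
....##...

Derivation:
Fill (6+0,0+1) = (6,1)
Fill (6+0,0+2) = (6,2)
Fill (6+1,0+0) = (7,0)
Fill (6+1,0+1) = (7,1)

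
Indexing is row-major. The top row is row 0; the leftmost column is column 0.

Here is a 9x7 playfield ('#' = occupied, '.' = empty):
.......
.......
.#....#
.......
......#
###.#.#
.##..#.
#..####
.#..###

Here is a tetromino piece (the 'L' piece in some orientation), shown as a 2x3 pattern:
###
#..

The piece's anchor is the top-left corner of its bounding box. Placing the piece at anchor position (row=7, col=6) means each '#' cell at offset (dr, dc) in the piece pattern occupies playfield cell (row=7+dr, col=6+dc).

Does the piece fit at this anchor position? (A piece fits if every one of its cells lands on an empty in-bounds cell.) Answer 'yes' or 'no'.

Answer: no

Derivation:
Check each piece cell at anchor (7, 6):
  offset (0,0) -> (7,6): occupied ('#') -> FAIL
  offset (0,1) -> (7,7): out of bounds -> FAIL
  offset (0,2) -> (7,8): out of bounds -> FAIL
  offset (1,0) -> (8,6): occupied ('#') -> FAIL
All cells valid: no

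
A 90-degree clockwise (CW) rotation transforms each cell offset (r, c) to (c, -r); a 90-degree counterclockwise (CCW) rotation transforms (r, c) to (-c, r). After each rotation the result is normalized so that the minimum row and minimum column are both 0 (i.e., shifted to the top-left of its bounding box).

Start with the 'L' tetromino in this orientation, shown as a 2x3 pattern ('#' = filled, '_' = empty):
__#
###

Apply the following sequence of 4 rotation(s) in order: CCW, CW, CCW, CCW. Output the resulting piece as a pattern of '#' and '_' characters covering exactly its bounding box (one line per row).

Answer: ###
#__

Derivation:
Start:
__#
###
After rotation 1 (CCW):
##
_#
_#
After rotation 2 (CW):
__#
###
After rotation 3 (CCW):
##
_#
_#
After rotation 4 (CCW):
###
#__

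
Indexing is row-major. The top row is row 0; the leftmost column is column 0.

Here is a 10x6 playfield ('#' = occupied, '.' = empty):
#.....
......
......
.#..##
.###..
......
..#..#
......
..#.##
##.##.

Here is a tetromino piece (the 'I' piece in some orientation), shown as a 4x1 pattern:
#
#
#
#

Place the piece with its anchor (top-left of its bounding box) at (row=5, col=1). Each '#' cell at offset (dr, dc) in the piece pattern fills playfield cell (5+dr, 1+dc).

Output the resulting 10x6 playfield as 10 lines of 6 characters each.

Fill (5+0,1+0) = (5,1)
Fill (5+1,1+0) = (6,1)
Fill (5+2,1+0) = (7,1)
Fill (5+3,1+0) = (8,1)

Answer: #.....
......
......
.#..##
.###..
.#....
.##..#
.#....
.##.##
##.##.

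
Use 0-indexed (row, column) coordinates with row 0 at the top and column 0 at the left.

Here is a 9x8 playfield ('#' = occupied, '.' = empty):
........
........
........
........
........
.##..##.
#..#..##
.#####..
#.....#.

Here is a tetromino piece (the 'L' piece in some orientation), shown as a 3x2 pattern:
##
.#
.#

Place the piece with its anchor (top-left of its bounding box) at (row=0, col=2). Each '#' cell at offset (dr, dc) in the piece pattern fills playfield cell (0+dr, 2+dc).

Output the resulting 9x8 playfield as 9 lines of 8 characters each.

Answer: ..##....
...#....
...#....
........
........
.##..##.
#..#..##
.#####..
#.....#.

Derivation:
Fill (0+0,2+0) = (0,2)
Fill (0+0,2+1) = (0,3)
Fill (0+1,2+1) = (1,3)
Fill (0+2,2+1) = (2,3)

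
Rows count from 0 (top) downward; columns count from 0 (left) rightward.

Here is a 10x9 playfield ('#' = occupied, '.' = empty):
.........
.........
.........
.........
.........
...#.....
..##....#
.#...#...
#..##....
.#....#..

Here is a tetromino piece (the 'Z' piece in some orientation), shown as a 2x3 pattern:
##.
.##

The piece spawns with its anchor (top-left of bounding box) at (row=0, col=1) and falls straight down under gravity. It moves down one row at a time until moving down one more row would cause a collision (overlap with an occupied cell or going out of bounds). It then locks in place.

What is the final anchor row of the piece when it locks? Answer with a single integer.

Answer: 3

Derivation:
Spawn at (row=0, col=1). Try each row:
  row 0: fits
  row 1: fits
  row 2: fits
  row 3: fits
  row 4: blocked -> lock at row 3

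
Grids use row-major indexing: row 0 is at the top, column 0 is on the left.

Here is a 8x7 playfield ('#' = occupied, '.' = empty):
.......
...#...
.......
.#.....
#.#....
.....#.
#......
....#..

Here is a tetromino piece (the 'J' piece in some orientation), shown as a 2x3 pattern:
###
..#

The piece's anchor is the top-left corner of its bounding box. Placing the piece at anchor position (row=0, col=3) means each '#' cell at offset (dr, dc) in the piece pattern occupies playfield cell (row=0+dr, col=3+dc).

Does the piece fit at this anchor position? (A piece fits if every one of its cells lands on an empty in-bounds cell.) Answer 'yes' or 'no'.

Answer: yes

Derivation:
Check each piece cell at anchor (0, 3):
  offset (0,0) -> (0,3): empty -> OK
  offset (0,1) -> (0,4): empty -> OK
  offset (0,2) -> (0,5): empty -> OK
  offset (1,2) -> (1,5): empty -> OK
All cells valid: yes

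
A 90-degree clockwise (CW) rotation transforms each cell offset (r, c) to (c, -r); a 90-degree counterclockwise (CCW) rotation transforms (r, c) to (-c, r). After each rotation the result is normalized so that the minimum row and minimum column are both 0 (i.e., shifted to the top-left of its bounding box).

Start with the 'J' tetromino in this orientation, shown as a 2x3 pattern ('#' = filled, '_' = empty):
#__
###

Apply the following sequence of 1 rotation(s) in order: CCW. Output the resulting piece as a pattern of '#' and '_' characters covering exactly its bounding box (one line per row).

Answer: _#
_#
##

Derivation:
Start:
#__
###
After rotation 1 (CCW):
_#
_#
##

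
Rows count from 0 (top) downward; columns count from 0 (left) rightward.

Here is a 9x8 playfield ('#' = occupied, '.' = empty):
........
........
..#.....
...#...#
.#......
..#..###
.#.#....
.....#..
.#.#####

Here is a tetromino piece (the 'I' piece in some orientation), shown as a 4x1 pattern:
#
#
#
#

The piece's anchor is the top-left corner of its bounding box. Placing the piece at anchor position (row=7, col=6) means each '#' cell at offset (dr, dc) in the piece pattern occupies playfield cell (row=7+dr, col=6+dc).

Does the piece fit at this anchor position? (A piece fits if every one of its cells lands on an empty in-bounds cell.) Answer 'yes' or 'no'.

Answer: no

Derivation:
Check each piece cell at anchor (7, 6):
  offset (0,0) -> (7,6): empty -> OK
  offset (1,0) -> (8,6): occupied ('#') -> FAIL
  offset (2,0) -> (9,6): out of bounds -> FAIL
  offset (3,0) -> (10,6): out of bounds -> FAIL
All cells valid: no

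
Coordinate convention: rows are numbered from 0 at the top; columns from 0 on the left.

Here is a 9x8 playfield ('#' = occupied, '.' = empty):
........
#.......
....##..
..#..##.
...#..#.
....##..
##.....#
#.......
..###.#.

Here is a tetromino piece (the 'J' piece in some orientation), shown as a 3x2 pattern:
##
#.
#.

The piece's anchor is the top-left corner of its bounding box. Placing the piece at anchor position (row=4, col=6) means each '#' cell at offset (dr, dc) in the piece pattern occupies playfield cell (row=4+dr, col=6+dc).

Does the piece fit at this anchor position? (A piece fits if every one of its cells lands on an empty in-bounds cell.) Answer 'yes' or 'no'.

Check each piece cell at anchor (4, 6):
  offset (0,0) -> (4,6): occupied ('#') -> FAIL
  offset (0,1) -> (4,7): empty -> OK
  offset (1,0) -> (5,6): empty -> OK
  offset (2,0) -> (6,6): empty -> OK
All cells valid: no

Answer: no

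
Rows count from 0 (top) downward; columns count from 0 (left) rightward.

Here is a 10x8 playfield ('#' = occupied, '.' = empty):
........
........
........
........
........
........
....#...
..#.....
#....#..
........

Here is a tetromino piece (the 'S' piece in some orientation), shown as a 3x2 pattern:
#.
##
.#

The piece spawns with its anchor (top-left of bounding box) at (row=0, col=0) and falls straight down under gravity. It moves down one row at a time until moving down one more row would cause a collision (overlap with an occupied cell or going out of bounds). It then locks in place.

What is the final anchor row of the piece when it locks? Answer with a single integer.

Spawn at (row=0, col=0). Try each row:
  row 0: fits
  row 1: fits
  row 2: fits
  row 3: fits
  row 4: fits
  row 5: fits
  row 6: fits
  row 7: blocked -> lock at row 6

Answer: 6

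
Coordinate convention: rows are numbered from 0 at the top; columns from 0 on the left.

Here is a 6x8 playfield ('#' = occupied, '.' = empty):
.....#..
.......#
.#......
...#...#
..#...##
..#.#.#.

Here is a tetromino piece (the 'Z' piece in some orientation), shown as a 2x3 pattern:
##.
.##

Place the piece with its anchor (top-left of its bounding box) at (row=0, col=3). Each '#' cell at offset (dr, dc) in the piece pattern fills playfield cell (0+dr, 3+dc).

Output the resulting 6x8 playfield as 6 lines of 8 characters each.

Answer: ...###..
....##.#
.#......
...#...#
..#...##
..#.#.#.

Derivation:
Fill (0+0,3+0) = (0,3)
Fill (0+0,3+1) = (0,4)
Fill (0+1,3+1) = (1,4)
Fill (0+1,3+2) = (1,5)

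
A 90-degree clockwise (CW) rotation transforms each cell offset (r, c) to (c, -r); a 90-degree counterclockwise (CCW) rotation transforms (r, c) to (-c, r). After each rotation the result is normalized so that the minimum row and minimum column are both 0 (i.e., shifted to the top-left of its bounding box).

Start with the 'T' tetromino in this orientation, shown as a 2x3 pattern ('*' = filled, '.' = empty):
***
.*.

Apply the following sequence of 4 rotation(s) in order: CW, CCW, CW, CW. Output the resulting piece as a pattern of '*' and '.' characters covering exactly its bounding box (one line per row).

Answer: .*.
***

Derivation:
Start:
***
.*.
After rotation 1 (CW):
.*
**
.*
After rotation 2 (CCW):
***
.*.
After rotation 3 (CW):
.*
**
.*
After rotation 4 (CW):
.*.
***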